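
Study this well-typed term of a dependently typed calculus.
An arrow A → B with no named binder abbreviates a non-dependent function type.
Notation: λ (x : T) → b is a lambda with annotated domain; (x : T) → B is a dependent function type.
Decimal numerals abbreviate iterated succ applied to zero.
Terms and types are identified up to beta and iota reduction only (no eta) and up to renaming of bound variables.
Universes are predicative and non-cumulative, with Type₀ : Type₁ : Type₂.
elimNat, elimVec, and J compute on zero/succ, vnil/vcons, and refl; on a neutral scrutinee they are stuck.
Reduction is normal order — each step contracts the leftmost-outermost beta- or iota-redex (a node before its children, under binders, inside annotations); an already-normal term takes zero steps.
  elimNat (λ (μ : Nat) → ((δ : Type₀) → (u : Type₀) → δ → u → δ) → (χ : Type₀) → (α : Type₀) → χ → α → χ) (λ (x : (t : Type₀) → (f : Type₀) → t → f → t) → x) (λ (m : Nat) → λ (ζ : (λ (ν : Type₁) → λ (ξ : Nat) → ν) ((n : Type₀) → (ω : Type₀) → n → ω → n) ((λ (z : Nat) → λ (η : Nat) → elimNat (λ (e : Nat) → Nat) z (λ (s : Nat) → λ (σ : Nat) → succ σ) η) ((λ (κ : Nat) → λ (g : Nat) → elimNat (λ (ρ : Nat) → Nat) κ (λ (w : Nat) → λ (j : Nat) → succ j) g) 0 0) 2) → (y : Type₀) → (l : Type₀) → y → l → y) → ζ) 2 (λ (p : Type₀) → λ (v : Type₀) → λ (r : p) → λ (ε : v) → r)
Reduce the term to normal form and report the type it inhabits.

reduced normal form:
  λ (μ : Type₀) → λ (δ : Type₀) → λ (u : μ) → λ (χ : δ) → u
inferred type:
  (μ : Type₀) → (δ : Type₀) → μ → δ → μ


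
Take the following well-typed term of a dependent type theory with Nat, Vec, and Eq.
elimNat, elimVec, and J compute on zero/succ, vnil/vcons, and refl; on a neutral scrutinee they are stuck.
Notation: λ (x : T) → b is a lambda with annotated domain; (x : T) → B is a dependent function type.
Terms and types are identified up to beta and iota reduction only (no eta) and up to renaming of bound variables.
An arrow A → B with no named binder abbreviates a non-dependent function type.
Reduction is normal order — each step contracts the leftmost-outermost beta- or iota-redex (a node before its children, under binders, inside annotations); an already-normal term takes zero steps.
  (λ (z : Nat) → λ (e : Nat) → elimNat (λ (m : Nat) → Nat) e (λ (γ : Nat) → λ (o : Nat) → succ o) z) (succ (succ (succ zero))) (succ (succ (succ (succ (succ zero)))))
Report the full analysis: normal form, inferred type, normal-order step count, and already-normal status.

normal form:
  succ (succ (succ (succ (succ (succ (succ (succ zero)))))))
the term's type:
  Nat
normal-order step count: 12
started in normal form: no
first contracted redex: a beta-redex


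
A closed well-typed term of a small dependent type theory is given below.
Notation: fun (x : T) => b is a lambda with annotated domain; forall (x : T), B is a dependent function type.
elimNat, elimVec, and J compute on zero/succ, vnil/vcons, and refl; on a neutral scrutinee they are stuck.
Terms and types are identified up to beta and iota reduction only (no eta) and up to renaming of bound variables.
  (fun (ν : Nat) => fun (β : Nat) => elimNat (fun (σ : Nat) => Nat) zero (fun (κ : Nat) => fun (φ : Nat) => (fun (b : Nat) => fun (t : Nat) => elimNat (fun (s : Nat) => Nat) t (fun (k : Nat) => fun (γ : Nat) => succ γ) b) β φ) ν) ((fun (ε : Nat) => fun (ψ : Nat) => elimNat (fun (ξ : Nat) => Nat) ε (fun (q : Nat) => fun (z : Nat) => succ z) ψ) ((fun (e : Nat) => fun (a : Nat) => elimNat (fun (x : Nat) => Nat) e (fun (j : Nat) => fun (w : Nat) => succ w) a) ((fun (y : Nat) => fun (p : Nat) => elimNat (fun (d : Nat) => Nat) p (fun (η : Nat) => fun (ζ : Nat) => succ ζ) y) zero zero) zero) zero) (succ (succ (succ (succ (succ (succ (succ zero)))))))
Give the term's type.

type:
  Nat


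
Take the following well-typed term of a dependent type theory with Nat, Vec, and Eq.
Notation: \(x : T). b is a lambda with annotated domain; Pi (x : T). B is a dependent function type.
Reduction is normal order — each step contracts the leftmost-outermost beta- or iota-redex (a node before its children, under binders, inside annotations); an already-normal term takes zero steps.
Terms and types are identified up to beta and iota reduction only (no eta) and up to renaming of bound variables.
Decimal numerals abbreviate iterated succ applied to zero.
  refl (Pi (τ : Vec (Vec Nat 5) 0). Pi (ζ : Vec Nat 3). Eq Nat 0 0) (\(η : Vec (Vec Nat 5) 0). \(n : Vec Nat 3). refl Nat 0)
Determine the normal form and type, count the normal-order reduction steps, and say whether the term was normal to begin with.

reduced normal form:
  refl (Pi (τ : Vec (Vec Nat 5) 0). Pi (ζ : Vec Nat 3). Eq Nat 0 0) (\(η : Vec (Vec Nat 5) 0). \(n : Vec Nat 3). refl Nat 0)
inferred type:
  Eq (Pi (τ : Vec (Vec Nat 5) 0). Pi (ζ : Vec Nat 3). Eq Nat 0 0) (\(η : Vec (Vec Nat 5) 0). \(n : Vec Nat 3). refl Nat 0) (\(c : Vec (Vec Nat 5) 0). \(b : Vec Nat 3). refl Nat 0)
reduction steps (normal order): 0
started in normal form: yes


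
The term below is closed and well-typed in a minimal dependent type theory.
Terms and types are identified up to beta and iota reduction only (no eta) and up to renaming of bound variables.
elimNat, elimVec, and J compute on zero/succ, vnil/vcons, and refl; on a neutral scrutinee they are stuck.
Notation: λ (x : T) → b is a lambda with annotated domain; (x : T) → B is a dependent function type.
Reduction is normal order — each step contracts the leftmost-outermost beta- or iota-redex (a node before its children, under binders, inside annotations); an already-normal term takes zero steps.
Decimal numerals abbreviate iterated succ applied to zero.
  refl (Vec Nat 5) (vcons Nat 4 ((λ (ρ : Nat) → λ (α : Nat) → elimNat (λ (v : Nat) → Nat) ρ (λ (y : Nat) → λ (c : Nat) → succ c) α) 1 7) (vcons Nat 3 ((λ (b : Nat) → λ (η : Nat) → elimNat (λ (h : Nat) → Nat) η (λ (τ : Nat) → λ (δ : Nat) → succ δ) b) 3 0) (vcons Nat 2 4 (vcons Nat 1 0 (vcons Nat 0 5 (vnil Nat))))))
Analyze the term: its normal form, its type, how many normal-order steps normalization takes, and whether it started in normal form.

normal form:
  refl (Vec Nat 5) (vcons Nat 4 8 (vcons Nat 3 3 (vcons Nat 2 4 (vcons Nat 1 0 (vcons Nat 0 5 (vnil Nat))))))
the term's type:
  Eq (Vec Nat 5) (vcons Nat 4 8 (vcons Nat 3 3 (vcons Nat 2 4 (vcons Nat 1 0 (vcons Nat 0 5 (vnil Nat)))))) (vcons Nat 4 8 (vcons Nat 3 3 (vcons Nat 2 4 (vcons Nat 1 0 (vcons Nat 0 5 (vnil Nat))))))
reduction steps (normal order): 36
term was already normal: no
first redex: a beta-redex


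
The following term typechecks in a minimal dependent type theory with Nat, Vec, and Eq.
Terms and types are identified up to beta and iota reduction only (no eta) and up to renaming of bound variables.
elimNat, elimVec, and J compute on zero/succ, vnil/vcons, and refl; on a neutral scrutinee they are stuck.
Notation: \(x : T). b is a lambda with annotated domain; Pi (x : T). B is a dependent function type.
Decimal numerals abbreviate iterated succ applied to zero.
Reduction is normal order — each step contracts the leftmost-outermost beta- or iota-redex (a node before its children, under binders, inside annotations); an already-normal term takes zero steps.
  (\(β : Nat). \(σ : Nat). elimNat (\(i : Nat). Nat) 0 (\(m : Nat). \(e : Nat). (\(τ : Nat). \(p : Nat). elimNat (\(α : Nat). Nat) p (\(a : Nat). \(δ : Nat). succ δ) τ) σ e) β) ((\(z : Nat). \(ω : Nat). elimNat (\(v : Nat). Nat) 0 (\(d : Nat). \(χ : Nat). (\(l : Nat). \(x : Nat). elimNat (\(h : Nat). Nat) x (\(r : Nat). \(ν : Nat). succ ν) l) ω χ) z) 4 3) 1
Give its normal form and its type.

resulting normal form:
  12
inferred type:
  Nat
observation: reduction starts at a beta-redex, and 108 normal-order steps reach the normal form.


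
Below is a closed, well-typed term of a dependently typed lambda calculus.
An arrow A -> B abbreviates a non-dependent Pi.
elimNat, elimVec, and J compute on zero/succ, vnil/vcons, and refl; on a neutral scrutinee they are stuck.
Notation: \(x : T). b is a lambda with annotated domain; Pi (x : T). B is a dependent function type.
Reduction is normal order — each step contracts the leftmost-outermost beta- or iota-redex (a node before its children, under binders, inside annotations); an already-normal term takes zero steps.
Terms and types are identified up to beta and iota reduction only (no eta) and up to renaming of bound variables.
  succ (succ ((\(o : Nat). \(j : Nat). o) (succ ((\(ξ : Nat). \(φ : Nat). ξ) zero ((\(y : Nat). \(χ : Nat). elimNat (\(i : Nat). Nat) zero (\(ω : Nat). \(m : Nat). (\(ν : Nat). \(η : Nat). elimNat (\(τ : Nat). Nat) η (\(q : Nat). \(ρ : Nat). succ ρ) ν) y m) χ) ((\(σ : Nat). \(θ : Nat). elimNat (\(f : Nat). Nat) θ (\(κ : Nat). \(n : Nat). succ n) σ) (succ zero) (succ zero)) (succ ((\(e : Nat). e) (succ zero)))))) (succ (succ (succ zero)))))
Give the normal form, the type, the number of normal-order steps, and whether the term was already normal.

resulting normal form:
  succ (succ (succ zero))
type:
  Nat
normal-order step count: 4
started in normal form: no
first contracted redex: a beta-redex


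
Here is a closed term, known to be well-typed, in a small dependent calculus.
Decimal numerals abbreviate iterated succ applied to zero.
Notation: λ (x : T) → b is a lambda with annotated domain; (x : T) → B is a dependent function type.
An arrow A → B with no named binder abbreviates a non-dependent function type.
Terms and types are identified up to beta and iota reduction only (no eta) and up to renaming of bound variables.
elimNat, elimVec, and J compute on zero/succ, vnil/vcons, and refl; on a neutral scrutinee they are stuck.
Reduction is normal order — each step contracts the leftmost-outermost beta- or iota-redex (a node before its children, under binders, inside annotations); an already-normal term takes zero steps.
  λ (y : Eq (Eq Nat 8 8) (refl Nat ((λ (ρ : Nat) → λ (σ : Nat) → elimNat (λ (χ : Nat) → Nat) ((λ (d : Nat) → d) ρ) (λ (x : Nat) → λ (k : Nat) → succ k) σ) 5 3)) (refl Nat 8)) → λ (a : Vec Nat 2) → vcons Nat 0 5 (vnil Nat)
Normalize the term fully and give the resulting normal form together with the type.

normal form:
  λ (y : Eq (Eq Nat 8 8) (refl Nat 8) (refl Nat 8)) → λ (ρ : Vec Nat 2) → vcons Nat 0 5 (vnil Nat)
type:
  Eq (Eq Nat 8 8) (refl Nat 8) (refl Nat 8) → Vec Nat 2 → Vec Nat 1


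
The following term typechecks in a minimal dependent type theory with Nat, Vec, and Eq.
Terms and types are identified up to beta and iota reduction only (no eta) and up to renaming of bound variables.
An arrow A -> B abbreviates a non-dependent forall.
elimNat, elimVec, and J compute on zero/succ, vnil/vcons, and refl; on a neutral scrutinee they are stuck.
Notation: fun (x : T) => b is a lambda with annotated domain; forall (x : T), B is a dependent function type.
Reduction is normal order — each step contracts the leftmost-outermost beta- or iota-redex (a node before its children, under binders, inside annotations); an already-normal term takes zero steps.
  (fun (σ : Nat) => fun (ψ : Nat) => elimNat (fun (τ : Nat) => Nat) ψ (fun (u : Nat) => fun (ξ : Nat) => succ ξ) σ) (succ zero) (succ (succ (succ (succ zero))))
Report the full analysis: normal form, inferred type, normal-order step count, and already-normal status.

normal form:
  succ (succ (succ (succ (succ zero))))
type:
  Nat
normal-order step count: 6
already normal: no
first redex: a beta-redex


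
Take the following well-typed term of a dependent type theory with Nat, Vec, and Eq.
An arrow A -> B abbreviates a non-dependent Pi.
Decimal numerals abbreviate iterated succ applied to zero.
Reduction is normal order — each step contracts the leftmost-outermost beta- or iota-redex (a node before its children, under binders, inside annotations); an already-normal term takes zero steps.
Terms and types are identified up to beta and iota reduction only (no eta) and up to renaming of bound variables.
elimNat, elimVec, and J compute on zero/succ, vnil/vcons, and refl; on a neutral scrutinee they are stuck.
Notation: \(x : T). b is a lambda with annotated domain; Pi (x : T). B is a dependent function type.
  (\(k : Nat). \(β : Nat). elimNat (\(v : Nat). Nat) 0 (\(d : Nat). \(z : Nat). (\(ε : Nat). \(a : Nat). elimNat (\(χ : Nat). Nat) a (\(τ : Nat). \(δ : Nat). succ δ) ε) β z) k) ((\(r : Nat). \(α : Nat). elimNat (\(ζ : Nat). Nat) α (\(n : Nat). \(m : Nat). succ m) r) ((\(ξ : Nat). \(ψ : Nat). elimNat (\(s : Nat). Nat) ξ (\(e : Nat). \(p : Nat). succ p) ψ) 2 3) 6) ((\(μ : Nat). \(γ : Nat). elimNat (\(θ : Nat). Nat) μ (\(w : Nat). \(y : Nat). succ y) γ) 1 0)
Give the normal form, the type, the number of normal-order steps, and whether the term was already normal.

normal form:
  11
type:
  Nat
normal-order step count: 75
already normal: no
first contracted redex: a beta-redex


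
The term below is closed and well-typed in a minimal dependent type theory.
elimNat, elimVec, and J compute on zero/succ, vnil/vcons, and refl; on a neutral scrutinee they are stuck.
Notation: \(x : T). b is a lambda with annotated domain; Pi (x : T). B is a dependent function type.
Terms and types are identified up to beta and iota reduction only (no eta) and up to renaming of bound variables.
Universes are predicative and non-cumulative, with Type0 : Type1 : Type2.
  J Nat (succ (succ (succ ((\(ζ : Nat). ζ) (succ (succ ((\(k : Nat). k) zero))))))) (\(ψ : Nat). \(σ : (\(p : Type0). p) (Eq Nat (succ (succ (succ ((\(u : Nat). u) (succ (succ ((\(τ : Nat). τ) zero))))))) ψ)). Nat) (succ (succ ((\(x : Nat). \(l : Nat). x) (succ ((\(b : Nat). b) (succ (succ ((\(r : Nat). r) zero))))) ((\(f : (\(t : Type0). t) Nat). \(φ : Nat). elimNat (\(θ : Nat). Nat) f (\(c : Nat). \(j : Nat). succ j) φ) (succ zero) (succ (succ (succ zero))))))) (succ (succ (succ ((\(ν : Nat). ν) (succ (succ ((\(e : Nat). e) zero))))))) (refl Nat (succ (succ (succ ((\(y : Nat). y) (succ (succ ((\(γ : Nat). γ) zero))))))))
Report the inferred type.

type:
  Nat


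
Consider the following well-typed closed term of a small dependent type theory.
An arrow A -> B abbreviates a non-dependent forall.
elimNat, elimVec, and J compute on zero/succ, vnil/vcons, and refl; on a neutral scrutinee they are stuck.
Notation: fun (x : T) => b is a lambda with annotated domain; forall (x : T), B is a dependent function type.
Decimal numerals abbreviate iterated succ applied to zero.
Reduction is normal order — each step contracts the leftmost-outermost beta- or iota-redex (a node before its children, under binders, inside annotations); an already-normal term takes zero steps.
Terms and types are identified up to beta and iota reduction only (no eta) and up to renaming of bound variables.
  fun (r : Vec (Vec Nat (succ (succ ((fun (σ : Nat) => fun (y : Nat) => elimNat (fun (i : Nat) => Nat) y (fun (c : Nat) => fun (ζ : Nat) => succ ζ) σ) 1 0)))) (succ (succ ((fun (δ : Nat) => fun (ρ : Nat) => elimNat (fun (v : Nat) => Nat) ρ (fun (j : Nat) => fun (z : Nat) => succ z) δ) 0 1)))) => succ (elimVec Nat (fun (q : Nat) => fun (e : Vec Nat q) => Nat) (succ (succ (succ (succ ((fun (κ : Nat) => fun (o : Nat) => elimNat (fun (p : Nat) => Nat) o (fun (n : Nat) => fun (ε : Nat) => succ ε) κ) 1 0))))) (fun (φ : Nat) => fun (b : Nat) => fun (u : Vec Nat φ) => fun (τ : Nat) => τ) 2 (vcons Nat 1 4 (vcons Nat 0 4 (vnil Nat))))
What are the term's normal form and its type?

resulting normal form:
  fun (r : Vec (Vec Nat 3) 3) => 6
inferred type:
  Vec (Vec Nat 3) 3 -> Nat
observation: contracting a beta-redex first, the term normalizes in 26 steps.


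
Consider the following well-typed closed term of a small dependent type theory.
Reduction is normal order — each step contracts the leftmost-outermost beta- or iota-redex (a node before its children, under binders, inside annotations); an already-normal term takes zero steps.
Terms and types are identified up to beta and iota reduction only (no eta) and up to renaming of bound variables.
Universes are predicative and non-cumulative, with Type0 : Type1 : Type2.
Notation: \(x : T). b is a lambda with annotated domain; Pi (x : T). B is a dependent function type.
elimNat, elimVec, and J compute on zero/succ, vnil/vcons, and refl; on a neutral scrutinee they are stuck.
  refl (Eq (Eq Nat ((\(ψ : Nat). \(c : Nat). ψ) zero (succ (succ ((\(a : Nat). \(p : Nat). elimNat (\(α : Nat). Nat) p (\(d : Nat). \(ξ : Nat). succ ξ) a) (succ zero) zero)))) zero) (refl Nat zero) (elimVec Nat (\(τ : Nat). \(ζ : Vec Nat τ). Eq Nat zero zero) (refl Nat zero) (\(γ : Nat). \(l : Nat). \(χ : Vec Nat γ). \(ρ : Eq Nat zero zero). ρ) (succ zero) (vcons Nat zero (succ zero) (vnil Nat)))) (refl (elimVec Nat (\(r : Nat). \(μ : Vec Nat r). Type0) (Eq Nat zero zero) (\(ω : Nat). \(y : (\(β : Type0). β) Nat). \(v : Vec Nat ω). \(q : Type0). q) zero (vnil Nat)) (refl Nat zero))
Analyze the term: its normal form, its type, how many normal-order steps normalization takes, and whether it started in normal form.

reduced normal form:
  refl (Eq (Eq Nat zero zero) (refl Nat zero) (refl Nat zero)) (refl (Eq Nat zero zero) (refl Nat zero))
the term's type:
  Eq (Eq (Eq Nat zero zero) (refl Nat zero) (refl Nat zero)) (refl (Eq Nat zero zero) (refl Nat zero)) (refl (Eq Nat zero zero) (refl Nat zero))
steps to reach normal form (normal order): 9
term was already normal: no
first contracted redex: a beta-redex


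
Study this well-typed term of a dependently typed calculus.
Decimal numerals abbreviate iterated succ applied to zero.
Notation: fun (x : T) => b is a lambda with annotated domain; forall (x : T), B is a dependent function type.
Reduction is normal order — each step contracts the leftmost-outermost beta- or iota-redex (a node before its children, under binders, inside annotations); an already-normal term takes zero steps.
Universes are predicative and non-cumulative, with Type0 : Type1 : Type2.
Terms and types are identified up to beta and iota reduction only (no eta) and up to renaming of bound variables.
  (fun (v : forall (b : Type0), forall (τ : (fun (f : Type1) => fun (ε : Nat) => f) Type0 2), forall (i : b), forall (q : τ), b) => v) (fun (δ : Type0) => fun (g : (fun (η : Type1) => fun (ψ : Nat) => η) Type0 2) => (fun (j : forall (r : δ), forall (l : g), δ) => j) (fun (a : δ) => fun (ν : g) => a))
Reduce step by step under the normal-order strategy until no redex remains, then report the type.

normal-order reduction sequence:
  (fun (v : forall (b : Type0), forall (τ : (fun (f : Type1) => fun (ε : Nat) => f) Type0 2), forall (i : b), forall (q : τ), b) => v) (fun (δ : Type0) => fun (g : (fun (η : Type1) => fun (ψ : Nat) => η) Type0 2) => (fun (j : forall (r : δ), forall (l : g), δ) => j) (fun (a : δ) => fun (ν : g) => a))
  ~> fun (v : Type0) => fun (b : (fun (τ : Type1) => fun (f : Nat) => τ) Type0 2) => (fun (ε : forall (i : v), forall (q : b), v) => ε) (fun (δ : v) => fun (g : b) => δ)
  ~> fun (v : Type0) => fun (b : (fun (τ : Nat) => Type0) 2) => (fun (f : forall (ε : v), forall (i : b), v) => f) (fun (q : v) => fun (δ : b) => q)
  ~> fun (v : Type0) => fun (b : Type0) => (fun (τ : forall (f : v), forall (ε : b), v) => τ) (fun (i : v) => fun (q : b) => i)
  ~> fun (v : Type0) => fun (b : Type0) => fun (τ : v) => fun (f : b) => τ
type:
  forall (v : Type0), forall (b : Type0), forall (τ : v), forall (f : b), v


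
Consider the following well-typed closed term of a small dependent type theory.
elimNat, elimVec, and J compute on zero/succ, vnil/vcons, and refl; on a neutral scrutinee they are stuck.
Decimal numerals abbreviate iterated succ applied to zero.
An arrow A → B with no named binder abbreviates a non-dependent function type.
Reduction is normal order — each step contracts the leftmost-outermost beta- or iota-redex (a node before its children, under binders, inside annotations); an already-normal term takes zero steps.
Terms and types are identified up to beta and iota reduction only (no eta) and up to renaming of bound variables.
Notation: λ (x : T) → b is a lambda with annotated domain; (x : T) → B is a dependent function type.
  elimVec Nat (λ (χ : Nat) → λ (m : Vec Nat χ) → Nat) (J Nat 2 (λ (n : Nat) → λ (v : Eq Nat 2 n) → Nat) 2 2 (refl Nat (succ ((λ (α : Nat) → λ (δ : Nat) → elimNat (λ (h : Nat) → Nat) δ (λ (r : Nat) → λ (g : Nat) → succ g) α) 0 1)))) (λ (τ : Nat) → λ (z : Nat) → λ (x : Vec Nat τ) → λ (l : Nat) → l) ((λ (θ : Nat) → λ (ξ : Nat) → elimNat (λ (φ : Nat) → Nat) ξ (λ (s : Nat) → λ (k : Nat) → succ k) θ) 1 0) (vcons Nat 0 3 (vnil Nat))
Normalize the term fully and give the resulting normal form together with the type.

normal form:
  2
inferred type:
  Nat
observation: normalization takes exactly 7 steps under the normal-order strategy.


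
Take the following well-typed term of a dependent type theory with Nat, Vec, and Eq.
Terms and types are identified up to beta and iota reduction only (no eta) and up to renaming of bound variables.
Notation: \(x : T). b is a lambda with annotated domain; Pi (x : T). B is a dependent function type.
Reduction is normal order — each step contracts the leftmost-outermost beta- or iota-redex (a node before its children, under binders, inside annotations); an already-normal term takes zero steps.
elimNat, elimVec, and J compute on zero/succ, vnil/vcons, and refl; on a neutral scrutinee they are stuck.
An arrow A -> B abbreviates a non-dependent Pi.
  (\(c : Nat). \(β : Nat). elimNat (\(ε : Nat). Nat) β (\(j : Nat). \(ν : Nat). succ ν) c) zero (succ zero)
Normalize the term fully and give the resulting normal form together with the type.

reduced normal form:
  succ zero
the term's type:
  Nat


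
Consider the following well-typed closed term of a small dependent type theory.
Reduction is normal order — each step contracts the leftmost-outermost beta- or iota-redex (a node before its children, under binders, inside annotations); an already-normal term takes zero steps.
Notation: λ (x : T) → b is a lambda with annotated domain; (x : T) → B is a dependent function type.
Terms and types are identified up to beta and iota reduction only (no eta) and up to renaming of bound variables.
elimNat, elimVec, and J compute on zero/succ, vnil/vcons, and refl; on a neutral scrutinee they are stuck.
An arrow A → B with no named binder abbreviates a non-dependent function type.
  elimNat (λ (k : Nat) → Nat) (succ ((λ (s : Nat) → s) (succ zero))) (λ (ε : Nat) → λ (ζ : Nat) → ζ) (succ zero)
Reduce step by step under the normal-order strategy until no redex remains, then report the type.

normal-order reduction:
  elimNat (λ (k : Nat) → Nat) (succ ((λ (s : Nat) → s) (succ zero))) (λ (ε : Nat) → λ (ζ : Nat) → ζ) (succ zero)
  ~> (λ (k : Nat) → λ (s : Nat) → s) zero (elimNat (λ (ε : Nat) → Nat) (succ ((λ (ζ : Nat) → ζ) (succ zero))) (λ (d : Nat) → λ (e : Nat) → e) zero)
  ~> (λ (k : Nat) → k) (elimNat (λ (s : Nat) → Nat) (succ ((λ (ε : Nat) → ε) (succ zero))) (λ (ζ : Nat) → λ (d : Nat) → d) zero)
  ~> elimNat (λ (k : Nat) → Nat) (succ ((λ (s : Nat) → s) (succ zero))) (λ (ε : Nat) → λ (ζ : Nat) → ζ) zero
  ~> succ ((λ (k : Nat) → k) (succ zero))
  ~> succ (succ zero)
inferred type:
  Nat


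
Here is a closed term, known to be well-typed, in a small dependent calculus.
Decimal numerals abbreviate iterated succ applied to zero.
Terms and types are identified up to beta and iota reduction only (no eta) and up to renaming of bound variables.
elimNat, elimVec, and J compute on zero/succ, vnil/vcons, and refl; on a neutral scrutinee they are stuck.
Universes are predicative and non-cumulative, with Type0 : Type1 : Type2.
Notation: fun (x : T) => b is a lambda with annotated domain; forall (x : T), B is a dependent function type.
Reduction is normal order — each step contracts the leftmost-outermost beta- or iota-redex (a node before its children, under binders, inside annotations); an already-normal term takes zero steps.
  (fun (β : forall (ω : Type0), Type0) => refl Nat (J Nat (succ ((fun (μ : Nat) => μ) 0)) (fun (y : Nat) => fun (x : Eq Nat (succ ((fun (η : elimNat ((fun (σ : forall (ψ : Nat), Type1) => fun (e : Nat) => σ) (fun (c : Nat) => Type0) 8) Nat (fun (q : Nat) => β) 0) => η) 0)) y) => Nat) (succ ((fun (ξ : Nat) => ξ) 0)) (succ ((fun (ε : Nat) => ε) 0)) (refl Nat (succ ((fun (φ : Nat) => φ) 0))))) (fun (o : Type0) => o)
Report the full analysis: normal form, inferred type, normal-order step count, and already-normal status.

reduced normal form:
  refl Nat 1
inferred type:
  Eq Nat 1 1
reduction steps (normal order): 3
started in normal form: no
first redex: a beta-redex


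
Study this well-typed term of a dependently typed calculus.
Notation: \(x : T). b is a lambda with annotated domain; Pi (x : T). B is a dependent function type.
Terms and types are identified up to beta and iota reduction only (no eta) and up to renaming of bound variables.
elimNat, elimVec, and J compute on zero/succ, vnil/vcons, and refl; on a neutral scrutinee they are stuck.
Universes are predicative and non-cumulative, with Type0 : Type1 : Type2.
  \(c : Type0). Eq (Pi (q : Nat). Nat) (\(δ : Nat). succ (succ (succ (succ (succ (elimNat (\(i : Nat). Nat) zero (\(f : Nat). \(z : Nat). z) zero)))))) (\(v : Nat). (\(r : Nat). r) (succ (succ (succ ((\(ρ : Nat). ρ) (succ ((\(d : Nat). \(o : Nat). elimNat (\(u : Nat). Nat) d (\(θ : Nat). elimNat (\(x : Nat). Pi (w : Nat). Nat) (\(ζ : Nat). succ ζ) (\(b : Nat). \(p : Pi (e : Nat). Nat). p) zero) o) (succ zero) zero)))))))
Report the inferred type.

type:
  Pi (c : Type0). Type0


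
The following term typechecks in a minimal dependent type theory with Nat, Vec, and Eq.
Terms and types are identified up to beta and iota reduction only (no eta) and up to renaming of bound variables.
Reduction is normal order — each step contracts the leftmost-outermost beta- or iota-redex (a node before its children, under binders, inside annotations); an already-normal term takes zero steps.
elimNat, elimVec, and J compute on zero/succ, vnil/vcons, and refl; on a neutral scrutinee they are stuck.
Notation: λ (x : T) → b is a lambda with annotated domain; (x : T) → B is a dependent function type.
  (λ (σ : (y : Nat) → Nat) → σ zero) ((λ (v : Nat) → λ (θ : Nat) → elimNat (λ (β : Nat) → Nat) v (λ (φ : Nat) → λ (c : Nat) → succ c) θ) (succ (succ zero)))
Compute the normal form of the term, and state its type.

reduced normal form:
  succ (succ zero)
inferred type:
  Nat
observation: the term reaches its normal form after 4 normal-order steps.


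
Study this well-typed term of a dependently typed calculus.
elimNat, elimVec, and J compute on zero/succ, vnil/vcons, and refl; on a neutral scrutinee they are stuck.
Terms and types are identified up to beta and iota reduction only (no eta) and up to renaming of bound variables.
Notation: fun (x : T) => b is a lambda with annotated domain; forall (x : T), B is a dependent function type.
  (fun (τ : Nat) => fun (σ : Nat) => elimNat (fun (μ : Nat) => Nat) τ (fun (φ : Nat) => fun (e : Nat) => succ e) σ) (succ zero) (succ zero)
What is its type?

type:
  Nat


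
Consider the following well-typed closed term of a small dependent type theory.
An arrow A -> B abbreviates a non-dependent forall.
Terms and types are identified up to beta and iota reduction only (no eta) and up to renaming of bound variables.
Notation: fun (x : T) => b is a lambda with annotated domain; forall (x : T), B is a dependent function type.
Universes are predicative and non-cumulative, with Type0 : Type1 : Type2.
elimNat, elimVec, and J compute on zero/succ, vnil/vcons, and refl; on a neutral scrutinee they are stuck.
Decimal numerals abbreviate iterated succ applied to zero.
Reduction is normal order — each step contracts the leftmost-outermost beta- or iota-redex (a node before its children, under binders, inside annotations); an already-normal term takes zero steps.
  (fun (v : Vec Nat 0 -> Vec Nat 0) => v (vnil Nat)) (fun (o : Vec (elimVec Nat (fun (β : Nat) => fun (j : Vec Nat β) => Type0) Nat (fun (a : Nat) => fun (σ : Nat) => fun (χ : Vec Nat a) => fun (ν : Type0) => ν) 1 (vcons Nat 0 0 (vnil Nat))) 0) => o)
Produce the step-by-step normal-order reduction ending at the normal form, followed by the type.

normal-order reduction:
  (fun (v : Vec Nat 0 -> Vec Nat 0) => v (vnil Nat)) (fun (o : Vec (elimVec Nat (fun (β : Nat) => fun (j : Vec Nat β) => Type0) Nat (fun (a : Nat) => fun (σ : Nat) => fun (χ : Vec Nat a) => fun (ν : Type0) => ν) 1 (vcons Nat 0 0 (vnil Nat))) 0) => o)
  ~> (fun (v : Vec (elimVec Nat (fun (o : Nat) => fun (β : Vec Nat o) => Type0) Nat (fun (j : Nat) => fun (a : Nat) => fun (σ : Vec Nat j) => fun (χ : Type0) => χ) 1 (vcons Nat 0 0 (vnil Nat))) 0) => v) (vnil Nat)
  ~> vnil Nat
inferred type:
  Vec Nat 0


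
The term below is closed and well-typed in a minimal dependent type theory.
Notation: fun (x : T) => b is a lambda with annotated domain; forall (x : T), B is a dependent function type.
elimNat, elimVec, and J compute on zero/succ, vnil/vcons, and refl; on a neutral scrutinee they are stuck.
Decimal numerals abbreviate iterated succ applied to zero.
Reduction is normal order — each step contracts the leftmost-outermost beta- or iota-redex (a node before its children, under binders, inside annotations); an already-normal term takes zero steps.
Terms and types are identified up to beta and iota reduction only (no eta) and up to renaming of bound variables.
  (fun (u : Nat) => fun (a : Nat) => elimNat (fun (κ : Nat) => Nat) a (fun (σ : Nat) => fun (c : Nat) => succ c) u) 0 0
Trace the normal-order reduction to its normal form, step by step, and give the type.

reduction (normal order):
  (fun (u : Nat) => fun (a : Nat) => elimNat (fun (κ : Nat) => Nat) a (fun (σ : Nat) => fun (c : Nat) => succ c) u) 0 0
  ~> (fun (u : Nat) => elimNat (fun (a : Nat) => Nat) u (fun (κ : Nat) => fun (σ : Nat) => succ σ) 0) 0
  ~> elimNat (fun (u : Nat) => Nat) 0 (fun (a : Nat) => fun (κ : Nat) => succ κ) 0
  ~> 0
inferred type:
  Nat


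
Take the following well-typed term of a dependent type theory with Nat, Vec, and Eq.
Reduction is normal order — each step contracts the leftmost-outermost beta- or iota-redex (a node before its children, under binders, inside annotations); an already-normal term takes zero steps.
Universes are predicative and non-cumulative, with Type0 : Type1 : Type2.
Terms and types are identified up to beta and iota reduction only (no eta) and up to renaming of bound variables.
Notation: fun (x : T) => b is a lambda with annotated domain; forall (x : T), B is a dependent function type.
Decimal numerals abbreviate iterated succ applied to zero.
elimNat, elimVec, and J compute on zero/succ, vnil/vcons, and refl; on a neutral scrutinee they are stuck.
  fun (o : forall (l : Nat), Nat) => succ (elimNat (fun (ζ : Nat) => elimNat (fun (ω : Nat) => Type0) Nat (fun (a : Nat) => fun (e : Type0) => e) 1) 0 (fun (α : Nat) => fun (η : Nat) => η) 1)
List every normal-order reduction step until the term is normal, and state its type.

normal-order reduction sequence:
  fun (o : forall (l : Nat), Nat) => succ (elimNat (fun (ζ : Nat) => elimNat (fun (ω : Nat) => Type0) Nat (fun (a : Nat) => fun (e : Type0) => e) 1) 0 (fun (α : Nat) => fun (η : Nat) => η) 1)
  ~> fun (o : forall (l : Nat), Nat) => succ ((fun (ζ : Nat) => fun (ω : Nat) => ω) 0 (elimNat (fun (a : Nat) => elimNat (fun (e : Nat) => Type0) Nat (fun (α : Nat) => fun (η : Type0) => η) 1) 0 (fun (σ : Nat) => fun (y : Nat) => y) 0))
  ~> fun (o : forall (l : Nat), Nat) => succ ((fun (ζ : Nat) => ζ) (elimNat (fun (ω : Nat) => elimNat (fun (a : Nat) => Type0) Nat (fun (e : Nat) => fun (α : Type0) => α) 1) 0 (fun (η : Nat) => fun (σ : Nat) => σ) 0))
  ~> fun (o : forall (l : Nat), Nat) => succ (elimNat (fun (ζ : Nat) => elimNat (fun (ω : Nat) => Type0) Nat (fun (a : Nat) => fun (e : Type0) => e) 1) 0 (fun (α : Nat) => fun (η : Nat) => η) 0)
  ~> fun (o : forall (l : Nat), Nat) => 1
type:
  forall (o : forall (l : Nat), Nat), Nat


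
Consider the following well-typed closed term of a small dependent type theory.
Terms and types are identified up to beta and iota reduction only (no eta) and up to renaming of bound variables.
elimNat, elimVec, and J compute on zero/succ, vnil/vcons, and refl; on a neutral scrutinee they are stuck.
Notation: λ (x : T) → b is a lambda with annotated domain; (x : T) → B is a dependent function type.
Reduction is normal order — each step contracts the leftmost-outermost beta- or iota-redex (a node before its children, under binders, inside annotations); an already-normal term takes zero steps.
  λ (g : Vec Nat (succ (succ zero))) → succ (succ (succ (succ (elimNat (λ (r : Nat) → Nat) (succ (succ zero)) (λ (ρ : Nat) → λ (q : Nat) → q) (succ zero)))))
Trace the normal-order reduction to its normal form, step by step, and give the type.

normal-order reduction sequence:
  λ (g : Vec Nat (succ (succ zero))) → succ (succ (succ (succ (elimNat (λ (r : Nat) → Nat) (succ (succ zero)) (λ (ρ : Nat) → λ (q : Nat) → q) (succ zero)))))
  ~> λ (g : Vec Nat (succ (succ zero))) → succ (succ (succ (succ ((λ (r : Nat) → λ (ρ : Nat) → ρ) zero (elimNat (λ (q : Nat) → Nat) (succ (succ zero)) (λ (δ : Nat) → λ (d : Nat) → d) zero)))))
  ~> λ (g : Vec Nat (succ (succ zero))) → succ (succ (succ (succ ((λ (r : Nat) → r) (elimNat (λ (ρ : Nat) → Nat) (succ (succ zero)) (λ (q : Nat) → λ (δ : Nat) → δ) zero)))))
  ~> λ (g : Vec Nat (succ (succ zero))) → succ (succ (succ (succ (elimNat (λ (r : Nat) → Nat) (succ (succ zero)) (λ (ρ : Nat) → λ (q : Nat) → q) zero))))
  ~> λ (g : Vec Nat (succ (succ zero))) → succ (succ (succ (succ (succ (succ zero)))))
the term's type:
  (g : Vec Nat (succ (succ zero))) → Nat


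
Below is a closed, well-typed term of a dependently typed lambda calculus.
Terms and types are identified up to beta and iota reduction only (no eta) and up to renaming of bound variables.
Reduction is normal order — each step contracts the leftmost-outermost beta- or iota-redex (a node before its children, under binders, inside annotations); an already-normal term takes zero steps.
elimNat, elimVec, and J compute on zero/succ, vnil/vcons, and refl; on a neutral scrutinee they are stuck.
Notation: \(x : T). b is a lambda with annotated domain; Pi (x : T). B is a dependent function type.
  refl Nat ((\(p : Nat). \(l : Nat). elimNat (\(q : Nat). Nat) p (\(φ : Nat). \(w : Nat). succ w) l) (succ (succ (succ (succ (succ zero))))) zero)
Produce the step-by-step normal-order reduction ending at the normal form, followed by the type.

reduction (normal order):
  refl Nat ((\(p : Nat). \(l : Nat). elimNat (\(q : Nat). Nat) p (\(φ : Nat). \(w : Nat). succ w) l) (succ (succ (succ (succ (succ zero))))) zero)
  ~> refl Nat ((\(p : Nat). elimNat (\(l : Nat). Nat) (succ (succ (succ (succ (succ zero))))) (\(q : Nat). \(φ : Nat). succ φ) p) zero)
  ~> refl Nat (elimNat (\(p : Nat). Nat) (succ (succ (succ (succ (succ zero))))) (\(l : Nat). \(q : Nat). succ q) zero)
  ~> refl Nat (succ (succ (succ (succ (succ zero)))))
the term's type:
  Eq Nat (succ (succ (succ (succ (succ zero))))) (succ (succ (succ (succ (succ zero)))))


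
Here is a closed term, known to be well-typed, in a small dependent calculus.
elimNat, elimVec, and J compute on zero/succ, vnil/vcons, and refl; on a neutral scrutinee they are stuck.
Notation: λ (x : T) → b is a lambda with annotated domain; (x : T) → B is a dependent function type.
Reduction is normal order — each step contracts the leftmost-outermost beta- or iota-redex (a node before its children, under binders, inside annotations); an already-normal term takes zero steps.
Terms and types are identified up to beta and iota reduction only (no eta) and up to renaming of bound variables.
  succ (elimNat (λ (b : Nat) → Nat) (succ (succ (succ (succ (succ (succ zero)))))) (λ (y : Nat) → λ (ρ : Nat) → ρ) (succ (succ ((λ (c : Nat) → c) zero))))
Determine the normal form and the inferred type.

resulting normal form:
  succ (succ (succ (succ (succ (succ (succ zero))))))
inferred type:
  Nat


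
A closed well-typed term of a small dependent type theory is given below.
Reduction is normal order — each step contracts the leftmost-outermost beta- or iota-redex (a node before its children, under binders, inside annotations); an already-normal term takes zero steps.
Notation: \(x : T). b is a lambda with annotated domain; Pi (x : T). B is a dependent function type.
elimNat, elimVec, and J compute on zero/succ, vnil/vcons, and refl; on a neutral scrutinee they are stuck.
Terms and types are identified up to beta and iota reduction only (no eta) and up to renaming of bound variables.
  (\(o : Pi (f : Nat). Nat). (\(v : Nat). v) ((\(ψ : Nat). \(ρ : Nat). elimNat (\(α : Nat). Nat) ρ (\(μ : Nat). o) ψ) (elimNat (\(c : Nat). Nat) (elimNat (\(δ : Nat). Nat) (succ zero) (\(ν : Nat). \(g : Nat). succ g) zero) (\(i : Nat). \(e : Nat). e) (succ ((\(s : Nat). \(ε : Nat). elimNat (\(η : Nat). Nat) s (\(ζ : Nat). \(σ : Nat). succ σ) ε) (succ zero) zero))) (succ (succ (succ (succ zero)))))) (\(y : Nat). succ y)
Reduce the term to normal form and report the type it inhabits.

normal form:
  succ (succ (succ (succ (succ zero))))
type:
  Nat
observation: 19 normal-order steps separate the term from its normal form.


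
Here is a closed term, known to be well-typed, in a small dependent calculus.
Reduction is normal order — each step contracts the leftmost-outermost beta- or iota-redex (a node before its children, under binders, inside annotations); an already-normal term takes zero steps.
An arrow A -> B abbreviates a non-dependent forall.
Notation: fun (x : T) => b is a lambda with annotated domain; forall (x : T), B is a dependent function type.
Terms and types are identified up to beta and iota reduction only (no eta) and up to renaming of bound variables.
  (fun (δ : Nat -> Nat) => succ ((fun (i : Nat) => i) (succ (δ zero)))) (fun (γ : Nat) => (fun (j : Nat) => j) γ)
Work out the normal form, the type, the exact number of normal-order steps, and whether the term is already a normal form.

resulting normal form:
  succ (succ zero)
the term's type:
  Nat
reduction steps (normal order): 4
already normal: no
first redex: a beta-redex


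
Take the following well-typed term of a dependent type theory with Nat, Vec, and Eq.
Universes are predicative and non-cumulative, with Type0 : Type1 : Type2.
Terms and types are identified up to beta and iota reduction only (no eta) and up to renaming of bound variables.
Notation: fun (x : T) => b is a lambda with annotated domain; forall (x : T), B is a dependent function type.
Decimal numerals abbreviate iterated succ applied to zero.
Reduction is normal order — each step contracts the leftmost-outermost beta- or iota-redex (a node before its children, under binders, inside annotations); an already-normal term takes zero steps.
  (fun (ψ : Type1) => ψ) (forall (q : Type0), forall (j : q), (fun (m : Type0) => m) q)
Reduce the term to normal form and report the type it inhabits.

reduced normal form:
  forall (ψ : Type0), forall (q : ψ), ψ
inferred type:
  Type1
observation: the term reaches its normal form after 2 normal-order steps.


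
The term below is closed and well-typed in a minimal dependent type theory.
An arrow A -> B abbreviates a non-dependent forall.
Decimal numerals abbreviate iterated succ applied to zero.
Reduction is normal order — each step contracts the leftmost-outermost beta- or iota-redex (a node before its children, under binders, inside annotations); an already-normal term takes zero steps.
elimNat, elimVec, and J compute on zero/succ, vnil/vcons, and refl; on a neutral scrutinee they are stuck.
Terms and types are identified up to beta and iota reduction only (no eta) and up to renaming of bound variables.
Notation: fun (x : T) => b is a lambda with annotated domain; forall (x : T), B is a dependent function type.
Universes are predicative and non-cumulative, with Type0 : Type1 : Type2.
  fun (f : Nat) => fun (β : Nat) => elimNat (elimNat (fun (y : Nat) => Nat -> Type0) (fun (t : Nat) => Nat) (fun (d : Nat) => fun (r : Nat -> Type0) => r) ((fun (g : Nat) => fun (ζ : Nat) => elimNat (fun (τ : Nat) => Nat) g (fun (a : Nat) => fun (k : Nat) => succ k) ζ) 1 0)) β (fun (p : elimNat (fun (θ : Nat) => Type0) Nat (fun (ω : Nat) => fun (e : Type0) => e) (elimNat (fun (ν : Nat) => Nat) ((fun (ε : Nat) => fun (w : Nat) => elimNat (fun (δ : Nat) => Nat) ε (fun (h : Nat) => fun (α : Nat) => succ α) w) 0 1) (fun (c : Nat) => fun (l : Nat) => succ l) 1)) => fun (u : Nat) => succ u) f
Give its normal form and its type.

reduced normal form:
  fun (f : Nat) => fun (β : Nat) => elimNat (fun (y : Nat) => Nat) β (fun (t : Nat) => fun (d : Nat) => succ d) f
inferred type:
  Nat -> Nat -> Nat
observation: 24 normal-order steps separate the term from its normal form.
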